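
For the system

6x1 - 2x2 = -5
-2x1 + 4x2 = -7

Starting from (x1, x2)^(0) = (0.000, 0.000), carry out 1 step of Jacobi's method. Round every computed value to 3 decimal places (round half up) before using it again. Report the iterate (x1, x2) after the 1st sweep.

(-0.833, -1.750)

Iteration 1:
  x1 = (-5 - (-2)·0.000) / (6) = -0.833
  x2 = (-7 - (-2)·0.000) / (4) = -1.750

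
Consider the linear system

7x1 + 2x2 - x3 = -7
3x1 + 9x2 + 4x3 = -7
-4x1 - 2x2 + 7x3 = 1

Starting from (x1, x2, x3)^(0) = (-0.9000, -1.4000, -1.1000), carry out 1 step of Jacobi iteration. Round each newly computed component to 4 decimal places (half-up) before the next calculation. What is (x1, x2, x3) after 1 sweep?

Iteration 1:
  x1 = (-7 - (2)·-1.4000 - (-1)·-1.1000) / (7) = -0.7571
  x2 = (-7 - (3)·-0.9000 - (4)·-1.1000) / (9) = 0.0111
  x3 = (1 - (-4)·-0.9000 - (-2)·-1.4000) / (7) = -0.7714

(-0.7571, 0.0111, -0.7714)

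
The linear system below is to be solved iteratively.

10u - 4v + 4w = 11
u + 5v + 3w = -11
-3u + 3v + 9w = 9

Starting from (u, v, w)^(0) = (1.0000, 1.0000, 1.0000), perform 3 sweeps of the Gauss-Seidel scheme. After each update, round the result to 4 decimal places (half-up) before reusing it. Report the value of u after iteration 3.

-0.9790

Iteration 1:
  u = (11 - (-4)·1.0000 - (4)·1.0000) / (10) = 1.1000
  v = (-11 - (1)·1.1000 - (3)·1.0000) / (5) = -3.0200
  w = (9 - (-3)·1.1000 - (3)·-3.0200) / (9) = 2.3733
Iteration 2:
  u = (11 - (-4)·-3.0200 - (4)·2.3733) / (10) = -1.0573
  v = (-11 - (1)·-1.0573 - (3)·2.3733) / (5) = -3.4125
  w = (9 - (-3)·-1.0573 - (3)·-3.4125) / (9) = 1.7851
Iteration 3:
  u = (11 - (-4)·-3.4125 - (4)·1.7851) / (10) = -0.9790
  v = (-11 - (1)·-0.9790 - (3)·1.7851) / (5) = -3.0753
  w = (9 - (-3)·-0.9790 - (3)·-3.0753) / (9) = 1.6988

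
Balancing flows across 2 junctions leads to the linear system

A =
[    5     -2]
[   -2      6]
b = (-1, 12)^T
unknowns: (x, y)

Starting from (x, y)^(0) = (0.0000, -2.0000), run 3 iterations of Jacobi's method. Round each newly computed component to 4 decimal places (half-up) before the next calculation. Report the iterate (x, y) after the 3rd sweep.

Iteration 1:
  x = (-1 - (-2)·-2.0000) / (5) = -1.0000
  y = (12 - (-2)·0.0000) / (6) = 2.0000
Iteration 2:
  x = (-1 - (-2)·2.0000) / (5) = 0.6000
  y = (12 - (-2)·-1.0000) / (6) = 1.6667
Iteration 3:
  x = (-1 - (-2)·1.6667) / (5) = 0.4667
  y = (12 - (-2)·0.6000) / (6) = 2.2000

(0.4667, 2.2000)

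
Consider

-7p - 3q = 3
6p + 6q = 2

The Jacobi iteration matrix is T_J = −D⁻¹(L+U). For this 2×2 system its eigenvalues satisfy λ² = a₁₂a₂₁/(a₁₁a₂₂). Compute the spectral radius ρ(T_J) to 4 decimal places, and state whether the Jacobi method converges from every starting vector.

a₁₂a₂₁/(a₁₁a₂₂) = (-3)·(6) / ((-7)·(6)) = 0.428571
ρ = √|0.428571| = √0.428571 = 0.6547
ρ < 1, so Jacobi converges

0.6547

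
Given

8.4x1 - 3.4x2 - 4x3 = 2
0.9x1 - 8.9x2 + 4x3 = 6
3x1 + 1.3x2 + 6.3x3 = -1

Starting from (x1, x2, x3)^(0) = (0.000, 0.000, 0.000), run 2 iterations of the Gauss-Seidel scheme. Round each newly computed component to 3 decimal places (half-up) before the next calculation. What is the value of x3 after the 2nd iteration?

Iteration 1:
  x1 = (2 - (-3.4)·0.000 - (-4)·0.000) / (8.4) = 0.238
  x2 = (6 - (0.9)·0.238 - (4)·0.000) / (-8.9) = -0.650
  x3 = (-1 - (3)·0.238 - (1.3)·-0.650) / (6.3) = -0.138
Iteration 2:
  x1 = (2 - (-3.4)·-0.650 - (-4)·-0.138) / (8.4) = -0.091
  x2 = (6 - (0.9)·-0.091 - (4)·-0.138) / (-8.9) = -0.745
  x3 = (-1 - (3)·-0.091 - (1.3)·-0.745) / (6.3) = 0.038

0.038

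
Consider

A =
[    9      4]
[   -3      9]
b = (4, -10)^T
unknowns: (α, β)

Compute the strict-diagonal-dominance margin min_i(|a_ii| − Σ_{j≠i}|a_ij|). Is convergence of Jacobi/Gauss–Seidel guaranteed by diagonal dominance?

5

row 1: |9| − (4) = 5
row 2: |9| − (3) = 6
minimum over rows = 5 → strictly diagonally dominant (convergence guaranteed)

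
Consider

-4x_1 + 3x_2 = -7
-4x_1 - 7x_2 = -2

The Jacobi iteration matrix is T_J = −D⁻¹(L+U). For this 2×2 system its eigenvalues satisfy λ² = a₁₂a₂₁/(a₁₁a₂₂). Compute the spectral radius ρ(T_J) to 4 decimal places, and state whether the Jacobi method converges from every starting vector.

a₁₂a₂₁/(a₁₁a₂₂) = (3)·(-4) / ((-4)·(-7)) = -0.428571
ρ = √|-0.428571| = √0.428571 = 0.6547
ρ < 1, so Jacobi converges

0.6547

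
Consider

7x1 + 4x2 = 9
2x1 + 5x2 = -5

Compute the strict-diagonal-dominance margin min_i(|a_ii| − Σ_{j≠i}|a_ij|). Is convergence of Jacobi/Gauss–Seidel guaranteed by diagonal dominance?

3

row 1: |7| − (4) = 3
row 2: |5| − (2) = 3
minimum over rows = 3 → strictly diagonally dominant (convergence guaranteed)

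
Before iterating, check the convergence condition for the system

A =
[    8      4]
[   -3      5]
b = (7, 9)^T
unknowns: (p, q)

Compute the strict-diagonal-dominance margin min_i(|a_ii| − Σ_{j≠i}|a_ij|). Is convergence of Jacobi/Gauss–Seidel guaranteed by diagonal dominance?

row 1: |8| − (4) = 4
row 2: |5| − (3) = 2
minimum over rows = 2 → strictly diagonally dominant (convergence guaranteed)

2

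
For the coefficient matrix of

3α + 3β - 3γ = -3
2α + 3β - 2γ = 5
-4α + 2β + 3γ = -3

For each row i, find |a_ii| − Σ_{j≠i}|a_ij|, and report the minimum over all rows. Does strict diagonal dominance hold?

-3

row 1: |3| − (3+3) = -3
row 2: |3| − (2+2) = -1
row 3: |3| − (4+2) = -3
minimum over rows = -3 → not strictly diagonally dominant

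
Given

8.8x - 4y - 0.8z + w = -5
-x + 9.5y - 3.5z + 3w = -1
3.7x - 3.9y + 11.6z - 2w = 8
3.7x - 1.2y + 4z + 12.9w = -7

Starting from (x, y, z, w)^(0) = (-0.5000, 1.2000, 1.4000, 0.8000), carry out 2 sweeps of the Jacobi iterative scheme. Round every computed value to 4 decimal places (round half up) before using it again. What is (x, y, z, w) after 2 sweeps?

(-0.3119, 0.6364, 0.5963, -0.9679)

Iteration 1:
  x = (-5 - (-4)·1.2000 - (-0.8)·1.4000 - (1)·0.8000) / (8.8) = 0.0136
  y = (-1 - (-1)·-0.5000 - (-3.5)·1.4000 - (3)·0.8000) / (9.5) = 0.1053
  z = (8 - (3.7)·-0.5000 - (-3.9)·1.2000 - (-2)·0.8000) / (11.6) = 1.3905
  w = (-7 - (3.7)·-0.5000 - (-1.2)·1.2000 - (4)·1.4000) / (12.9) = -0.7217
Iteration 2:
  x = (-5 - (-4)·0.1053 - (-0.8)·1.3905 - (1)·-0.7217) / (8.8) = -0.3119
  y = (-1 - (-1)·0.0136 - (-3.5)·1.3905 - (3)·-0.7217) / (9.5) = 0.6364
  z = (8 - (3.7)·0.0136 - (-3.9)·0.1053 - (-2)·-0.7217) / (11.6) = 0.5963
  w = (-7 - (3.7)·0.0136 - (-1.2)·0.1053 - (4)·1.3905) / (12.9) = -0.9679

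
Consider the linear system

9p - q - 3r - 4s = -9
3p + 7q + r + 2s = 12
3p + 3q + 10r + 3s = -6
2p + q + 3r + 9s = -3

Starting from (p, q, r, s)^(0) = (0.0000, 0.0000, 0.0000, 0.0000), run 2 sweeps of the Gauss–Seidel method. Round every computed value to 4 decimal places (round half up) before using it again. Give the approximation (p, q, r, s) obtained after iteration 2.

Iteration 1:
  p = (-9 - (-1)·0.0000 - (-3)·0.0000 - (-4)·0.0000) / (9) = -1.0000
  q = (12 - (3)·-1.0000 - (1)·0.0000 - (2)·0.0000) / (7) = 2.1429
  r = (-6 - (3)·-1.0000 - (3)·2.1429 - (3)·0.0000) / (10) = -0.9429
  s = (-3 - (2)·-1.0000 - (1)·2.1429 - (3)·-0.9429) / (9) = -0.0349
Iteration 2:
  p = (-9 - (-1)·2.1429 - (-3)·-0.9429 - (-4)·-0.0349) / (9) = -1.0917
  q = (12 - (3)·-1.0917 - (1)·-0.9429 - (2)·-0.0349) / (7) = 2.3268
  r = (-6 - (3)·-1.0917 - (3)·2.3268 - (3)·-0.0349) / (10) = -0.9601
  s = (-3 - (2)·-1.0917 - (1)·2.3268 - (3)·-0.9601) / (9) = -0.0292

(-1.0917, 2.3268, -0.9601, -0.0292)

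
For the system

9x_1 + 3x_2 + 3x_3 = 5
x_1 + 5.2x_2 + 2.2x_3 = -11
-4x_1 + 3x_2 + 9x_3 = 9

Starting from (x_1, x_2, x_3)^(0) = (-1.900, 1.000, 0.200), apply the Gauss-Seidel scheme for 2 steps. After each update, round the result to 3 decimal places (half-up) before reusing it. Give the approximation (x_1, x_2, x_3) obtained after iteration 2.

(0.695, -3.016, 2.314)

Iteration 1:
  x_1 = (5 - (3)·1.000 - (3)·0.200) / (9) = 0.156
  x_2 = (-11 - (1)·0.156 - (2.2)·0.200) / (5.2) = -2.230
  x_3 = (9 - (-4)·0.156 - (3)·-2.230) / (9) = 1.813
Iteration 2:
  x_1 = (5 - (3)·-2.230 - (3)·1.813) / (9) = 0.695
  x_2 = (-11 - (1)·0.695 - (2.2)·1.813) / (5.2) = -3.016
  x_3 = (9 - (-4)·0.695 - (3)·-3.016) / (9) = 2.314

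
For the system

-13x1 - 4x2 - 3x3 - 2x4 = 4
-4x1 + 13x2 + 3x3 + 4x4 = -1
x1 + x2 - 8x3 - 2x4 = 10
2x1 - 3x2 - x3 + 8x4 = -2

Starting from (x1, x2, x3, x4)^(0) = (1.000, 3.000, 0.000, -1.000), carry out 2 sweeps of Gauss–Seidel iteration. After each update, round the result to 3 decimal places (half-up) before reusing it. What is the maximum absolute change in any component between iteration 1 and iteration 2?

Iteration 1:
  x1 = (4 - (-4)·3.000 - (-3)·0.000 - (-2)·-1.000) / (-13) = -1.077
  x2 = (-1 - (-4)·-1.077 - (3)·0.000 - (4)·-1.000) / (13) = -0.101
  x3 = (10 - (1)·-1.077 - (1)·-0.101 - (-2)·-1.000) / (-8) = -1.147
  x4 = (-2 - (2)·-1.077 - (-3)·-0.101 - (-1)·-1.147) / (8) = -0.162
Iteration 2:
  x1 = (4 - (-4)·-0.101 - (-3)·-1.147 - (-2)·-0.162) / (-13) = 0.013
  x2 = (-1 - (-4)·0.013 - (3)·-1.147 - (4)·-0.162) / (13) = 0.242
  x3 = (10 - (1)·0.013 - (1)·0.242 - (-2)·-0.162) / (-8) = -1.178
  x4 = (-2 - (2)·0.013 - (-3)·0.242 - (-1)·-1.178) / (8) = -0.310
Change: (1.090, 0.343, -0.031, -0.148) → max |·| = 1.090

1.090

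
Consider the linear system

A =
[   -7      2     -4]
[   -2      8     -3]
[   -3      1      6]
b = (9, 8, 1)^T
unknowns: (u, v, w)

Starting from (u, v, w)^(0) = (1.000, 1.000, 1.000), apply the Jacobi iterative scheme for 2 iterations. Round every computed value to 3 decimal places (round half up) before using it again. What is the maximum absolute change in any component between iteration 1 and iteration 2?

Iteration 1:
  u = (9 - (2)·1.000 - (-4)·1.000) / (-7) = -1.571
  v = (8 - (-2)·1.000 - (-3)·1.000) / (8) = 1.625
  w = (1 - (-3)·1.000 - (1)·1.000) / (6) = 0.500
Iteration 2:
  u = (9 - (2)·1.625 - (-4)·0.500) / (-7) = -1.107
  v = (8 - (-2)·-1.571 - (-3)·0.500) / (8) = 0.795
  w = (1 - (-3)·-1.571 - (1)·1.625) / (6) = -0.890
Change: (0.464, -0.830, -1.390) → max |·| = 1.390

1.390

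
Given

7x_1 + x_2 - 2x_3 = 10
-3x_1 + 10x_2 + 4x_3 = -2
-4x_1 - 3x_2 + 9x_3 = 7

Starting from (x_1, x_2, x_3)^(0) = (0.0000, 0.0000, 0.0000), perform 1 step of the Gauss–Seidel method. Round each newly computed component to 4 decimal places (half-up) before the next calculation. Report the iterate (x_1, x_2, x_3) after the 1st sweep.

Iteration 1:
  x_1 = (10 - (1)·0.0000 - (-2)·0.0000) / (7) = 1.4286
  x_2 = (-2 - (-3)·1.4286 - (4)·0.0000) / (10) = 0.2286
  x_3 = (7 - (-4)·1.4286 - (-3)·0.2286) / (9) = 1.4889

(1.4286, 0.2286, 1.4889)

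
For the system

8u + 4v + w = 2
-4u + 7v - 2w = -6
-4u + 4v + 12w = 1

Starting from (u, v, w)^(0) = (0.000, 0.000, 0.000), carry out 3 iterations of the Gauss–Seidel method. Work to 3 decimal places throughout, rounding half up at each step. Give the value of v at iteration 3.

-0.505

Iteration 1:
  u = (2 - (4)·0.000 - (1)·0.000) / (8) = 0.250
  v = (-6 - (-4)·0.250 - (-2)·0.000) / (7) = -0.714
  w = (1 - (-4)·0.250 - (4)·-0.714) / (12) = 0.405
Iteration 2:
  u = (2 - (4)·-0.714 - (1)·0.405) / (8) = 0.556
  v = (-6 - (-4)·0.556 - (-2)·0.405) / (7) = -0.424
  w = (1 - (-4)·0.556 - (4)·-0.424) / (12) = 0.410
Iteration 3:
  u = (2 - (4)·-0.424 - (1)·0.410) / (8) = 0.411
  v = (-6 - (-4)·0.411 - (-2)·0.410) / (7) = -0.505
  w = (1 - (-4)·0.411 - (4)·-0.505) / (12) = 0.389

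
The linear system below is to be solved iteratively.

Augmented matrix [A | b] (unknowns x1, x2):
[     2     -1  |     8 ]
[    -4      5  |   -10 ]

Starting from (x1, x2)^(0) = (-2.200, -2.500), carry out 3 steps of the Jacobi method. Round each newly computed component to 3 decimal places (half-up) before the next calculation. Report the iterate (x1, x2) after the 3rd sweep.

(4.100, -0.304)

Iteration 1:
  x1 = (8 - (-1)·-2.500) / (2) = 2.750
  x2 = (-10 - (-4)·-2.200) / (5) = -3.760
Iteration 2:
  x1 = (8 - (-1)·-3.760) / (2) = 2.120
  x2 = (-10 - (-4)·2.750) / (5) = 0.200
Iteration 3:
  x1 = (8 - (-1)·0.200) / (2) = 4.100
  x2 = (-10 - (-4)·2.120) / (5) = -0.304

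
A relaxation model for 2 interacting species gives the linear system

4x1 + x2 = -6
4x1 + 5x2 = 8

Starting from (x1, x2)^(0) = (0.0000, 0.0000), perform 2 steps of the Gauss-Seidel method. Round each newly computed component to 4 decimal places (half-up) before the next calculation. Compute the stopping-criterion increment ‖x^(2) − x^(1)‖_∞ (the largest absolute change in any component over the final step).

0.7000

Iteration 1:
  x1 = (-6 - (1)·0.0000) / (4) = -1.5000
  x2 = (8 - (4)·-1.5000) / (5) = 2.8000
Iteration 2:
  x1 = (-6 - (1)·2.8000) / (4) = -2.2000
  x2 = (8 - (4)·-2.2000) / (5) = 3.3600
Change: (-0.7000, 0.5600) → max |·| = 0.7000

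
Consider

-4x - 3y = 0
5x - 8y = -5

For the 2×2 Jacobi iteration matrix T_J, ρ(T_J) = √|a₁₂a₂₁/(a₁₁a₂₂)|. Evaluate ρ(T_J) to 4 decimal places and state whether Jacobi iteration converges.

a₁₂a₂₁/(a₁₁a₂₂) = (-3)·(5) / ((-4)·(-8)) = -0.468750
ρ = √|-0.468750| = √0.468750 = 0.6847
ρ < 1, so Jacobi converges

0.6847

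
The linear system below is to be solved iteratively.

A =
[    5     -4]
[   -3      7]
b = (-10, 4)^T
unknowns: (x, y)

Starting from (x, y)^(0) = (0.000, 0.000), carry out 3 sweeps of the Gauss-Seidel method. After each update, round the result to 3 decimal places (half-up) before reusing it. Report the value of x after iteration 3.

-2.307

Iteration 1:
  x = (-10 - (-4)·0.000) / (5) = -2.000
  y = (4 - (-3)·-2.000) / (7) = -0.286
Iteration 2:
  x = (-10 - (-4)·-0.286) / (5) = -2.229
  y = (4 - (-3)·-2.229) / (7) = -0.384
Iteration 3:
  x = (-10 - (-4)·-0.384) / (5) = -2.307
  y = (4 - (-3)·-2.307) / (7) = -0.417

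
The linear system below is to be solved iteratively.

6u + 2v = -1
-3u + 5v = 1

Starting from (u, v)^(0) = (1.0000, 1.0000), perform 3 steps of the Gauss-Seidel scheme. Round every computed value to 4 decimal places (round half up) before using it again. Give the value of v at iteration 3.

0.0760

Iteration 1:
  u = (-1 - (2)·1.0000) / (6) = -0.5000
  v = (1 - (-3)·-0.5000) / (5) = -0.1000
Iteration 2:
  u = (-1 - (2)·-0.1000) / (6) = -0.1333
  v = (1 - (-3)·-0.1333) / (5) = 0.1200
Iteration 3:
  u = (-1 - (2)·0.1200) / (6) = -0.2067
  v = (1 - (-3)·-0.2067) / (5) = 0.0760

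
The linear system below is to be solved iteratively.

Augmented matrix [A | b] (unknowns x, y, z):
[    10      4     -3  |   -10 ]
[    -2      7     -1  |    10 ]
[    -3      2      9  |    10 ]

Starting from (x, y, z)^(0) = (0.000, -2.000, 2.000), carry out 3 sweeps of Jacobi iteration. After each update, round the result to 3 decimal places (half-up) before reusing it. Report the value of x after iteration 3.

-1.447

Iteration 1:
  x = (-10 - (4)·-2.000 - (-3)·2.000) / (10) = 0.400
  y = (10 - (-2)·0.000 - (-1)·2.000) / (7) = 1.714
  z = (10 - (-3)·0.000 - (2)·-2.000) / (9) = 1.556
Iteration 2:
  x = (-10 - (4)·1.714 - (-3)·1.556) / (10) = -1.219
  y = (10 - (-2)·0.400 - (-1)·1.556) / (7) = 1.765
  z = (10 - (-3)·0.400 - (2)·1.714) / (9) = 0.864
Iteration 3:
  x = (-10 - (4)·1.765 - (-3)·0.864) / (10) = -1.447
  y = (10 - (-2)·-1.219 - (-1)·0.864) / (7) = 1.204
  z = (10 - (-3)·-1.219 - (2)·1.765) / (9) = 0.313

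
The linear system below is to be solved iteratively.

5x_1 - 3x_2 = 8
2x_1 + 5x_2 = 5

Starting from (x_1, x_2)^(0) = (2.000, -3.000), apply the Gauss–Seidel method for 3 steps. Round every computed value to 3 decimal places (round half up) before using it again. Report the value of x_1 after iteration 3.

Iteration 1:
  x_1 = (8 - (-3)·-3.000) / (5) = -0.200
  x_2 = (5 - (2)·-0.200) / (5) = 1.080
Iteration 2:
  x_1 = (8 - (-3)·1.080) / (5) = 2.248
  x_2 = (5 - (2)·2.248) / (5) = 0.101
Iteration 3:
  x_1 = (8 - (-3)·0.101) / (5) = 1.661
  x_2 = (5 - (2)·1.661) / (5) = 0.336

1.661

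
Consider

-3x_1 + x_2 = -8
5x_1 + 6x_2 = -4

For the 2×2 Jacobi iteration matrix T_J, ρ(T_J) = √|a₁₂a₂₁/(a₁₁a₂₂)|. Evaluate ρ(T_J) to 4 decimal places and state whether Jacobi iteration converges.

a₁₂a₂₁/(a₁₁a₂₂) = (1)·(5) / ((-3)·(6)) = -0.277778
ρ = √|-0.277778| = √0.277778 = 0.5270
ρ < 1, so Jacobi converges

0.5270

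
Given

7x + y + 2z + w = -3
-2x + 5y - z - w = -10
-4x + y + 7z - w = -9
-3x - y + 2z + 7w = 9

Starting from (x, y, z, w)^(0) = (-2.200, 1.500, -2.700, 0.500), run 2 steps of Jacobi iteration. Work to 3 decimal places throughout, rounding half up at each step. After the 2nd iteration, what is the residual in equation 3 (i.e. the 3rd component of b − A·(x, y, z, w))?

Iteration 1:
  x = (-3 - (1)·1.500 - (2)·-2.700 - (1)·0.500) / (7) = 0.057
  y = (-10 - (-2)·-2.200 - (-1)·-2.700 - (-1)·0.500) / (5) = -3.320
  z = (-9 - (-4)·-2.200 - (1)·1.500 - (-1)·0.500) / (7) = -2.686
  w = (9 - (-3)·-2.200 - (-1)·1.500 - (2)·-2.700) / (7) = 1.329
Iteration 2:
  x = (-3 - (1)·-3.320 - (2)·-2.686 - (1)·1.329) / (7) = 0.623
  y = (-10 - (-2)·0.057 - (-1)·-2.686 - (-1)·1.329) / (5) = -2.249
  z = (-9 - (-4)·0.057 - (1)·-3.320 - (-1)·1.329) / (7) = -0.589
  w = (9 - (-3)·0.057 - (-1)·-3.320 - (2)·-2.686) / (7) = 1.603
Residual b − A·x = (-5.537, 3.505, 1.467, -1.423)

1.467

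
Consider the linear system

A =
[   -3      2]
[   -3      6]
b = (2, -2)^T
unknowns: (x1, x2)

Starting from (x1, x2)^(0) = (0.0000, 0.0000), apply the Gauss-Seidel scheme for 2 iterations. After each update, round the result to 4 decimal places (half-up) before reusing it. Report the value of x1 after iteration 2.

-1.1111

Iteration 1:
  x1 = (2 - (2)·0.0000) / (-3) = -0.6667
  x2 = (-2 - (-3)·-0.6667) / (6) = -0.6667
Iteration 2:
  x1 = (2 - (2)·-0.6667) / (-3) = -1.1111
  x2 = (-2 - (-3)·-1.1111) / (6) = -0.8889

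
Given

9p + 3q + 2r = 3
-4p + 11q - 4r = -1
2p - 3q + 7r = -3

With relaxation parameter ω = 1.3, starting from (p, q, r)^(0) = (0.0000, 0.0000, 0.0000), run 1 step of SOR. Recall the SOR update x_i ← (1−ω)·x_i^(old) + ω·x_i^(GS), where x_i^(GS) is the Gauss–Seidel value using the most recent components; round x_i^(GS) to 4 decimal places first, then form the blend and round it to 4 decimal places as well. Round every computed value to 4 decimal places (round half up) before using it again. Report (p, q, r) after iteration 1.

(0.4333, 0.0867, -0.6698)

Iteration 1:
  p: GS value = (3 - (3)·0.0000 - (2)·0.0000) / (9) = 0.3333;  p ← (1−ω)·0.0000 + ω·0.3333 = 0.4333
  q: GS value = (-1 - (-4)·0.4333 - (-4)·0.0000) / (11) = 0.0667;  q ← (1−ω)·0.0000 + ω·0.0667 = 0.0867
  r: GS value = (-3 - (2)·0.4333 - (-3)·0.0867) / (7) = -0.5152;  r ← (1−ω)·0.0000 + ω·-0.5152 = -0.6698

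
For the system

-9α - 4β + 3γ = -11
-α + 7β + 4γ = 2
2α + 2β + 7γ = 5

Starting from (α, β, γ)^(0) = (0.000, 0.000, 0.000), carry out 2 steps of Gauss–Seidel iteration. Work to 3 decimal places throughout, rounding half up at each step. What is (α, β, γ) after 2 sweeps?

Iteration 1:
  α = (-11 - (-4)·0.000 - (3)·0.000) / (-9) = 1.222
  β = (2 - (-1)·1.222 - (4)·0.000) / (7) = 0.460
  γ = (5 - (2)·1.222 - (2)·0.460) / (7) = 0.234
Iteration 2:
  α = (-11 - (-4)·0.460 - (3)·0.234) / (-9) = 1.096
  β = (2 - (-1)·1.096 - (4)·0.234) / (7) = 0.309
  γ = (5 - (2)·1.096 - (2)·0.309) / (7) = 0.313

(1.096, 0.309, 0.313)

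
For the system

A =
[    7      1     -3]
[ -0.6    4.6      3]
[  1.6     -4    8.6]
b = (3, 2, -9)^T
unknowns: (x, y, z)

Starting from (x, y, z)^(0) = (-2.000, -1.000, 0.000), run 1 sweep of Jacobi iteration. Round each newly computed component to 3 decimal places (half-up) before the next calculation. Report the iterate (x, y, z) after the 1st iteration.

(0.571, 0.174, -1.140)

Iteration 1:
  x = (3 - (1)·-1.000 - (-3)·0.000) / (7) = 0.571
  y = (2 - (-0.6)·-2.000 - (3)·0.000) / (4.6) = 0.174
  z = (-9 - (1.6)·-2.000 - (-4)·-1.000) / (8.6) = -1.140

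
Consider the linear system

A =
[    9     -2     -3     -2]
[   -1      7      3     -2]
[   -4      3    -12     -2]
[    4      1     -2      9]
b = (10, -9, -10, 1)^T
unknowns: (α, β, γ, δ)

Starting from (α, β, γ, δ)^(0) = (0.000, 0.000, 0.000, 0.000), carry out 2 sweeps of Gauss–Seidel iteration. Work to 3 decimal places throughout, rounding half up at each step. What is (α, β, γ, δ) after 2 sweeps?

(0.873, -1.301, 0.253, -0.076)

Iteration 1:
  α = (10 - (-2)·0.000 - (-3)·0.000 - (-2)·0.000) / (9) = 1.111
  β = (-9 - (-1)·1.111 - (3)·0.000 - (-2)·0.000) / (7) = -1.127
  γ = (-10 - (-4)·1.111 - (3)·-1.127 - (-2)·0.000) / (-12) = 0.181
  δ = (1 - (4)·1.111 - (1)·-1.127 - (-2)·0.181) / (9) = -0.217
Iteration 2:
  α = (10 - (-2)·-1.127 - (-3)·0.181 - (-2)·-0.217) / (9) = 0.873
  β = (-9 - (-1)·0.873 - (3)·0.181 - (-2)·-0.217) / (7) = -1.301
  γ = (-10 - (-4)·0.873 - (3)·-1.301 - (-2)·-0.217) / (-12) = 0.253
  δ = (1 - (4)·0.873 - (1)·-1.301 - (-2)·0.253) / (9) = -0.076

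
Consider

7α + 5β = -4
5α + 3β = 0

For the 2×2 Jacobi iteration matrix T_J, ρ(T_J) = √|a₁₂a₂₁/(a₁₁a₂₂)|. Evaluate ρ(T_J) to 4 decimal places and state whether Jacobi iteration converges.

a₁₂a₂₁/(a₁₁a₂₂) = (5)·(5) / ((7)·(3)) = 1.190476
ρ = √|1.190476| = √1.190476 = 1.0911
ρ > 1, so Jacobi diverges

1.0911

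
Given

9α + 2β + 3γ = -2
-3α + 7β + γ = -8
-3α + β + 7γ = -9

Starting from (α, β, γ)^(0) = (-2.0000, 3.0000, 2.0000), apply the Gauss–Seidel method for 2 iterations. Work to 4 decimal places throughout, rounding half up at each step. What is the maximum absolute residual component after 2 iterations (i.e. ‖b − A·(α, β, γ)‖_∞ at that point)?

Iteration 1:
  α = (-2 - (2)·3.0000 - (3)·2.0000) / (9) = -1.5556
  β = (-8 - (-3)·-1.5556 - (1)·2.0000) / (7) = -2.0953
  γ = (-9 - (-3)·-1.5556 - (1)·-2.0953) / (7) = -1.6531
Iteration 2:
  α = (-2 - (2)·-2.0953 - (3)·-1.6531) / (9) = 0.7944
  β = (-8 - (-3)·0.7944 - (1)·-1.6531) / (7) = -0.5662
  γ = (-9 - (-3)·0.7944 - (1)·-0.5662) / (7) = -0.8644
Residual b − A·x = (-5.4240, -0.7890, 0.0002); ∞-norm = 5.4240

5.4240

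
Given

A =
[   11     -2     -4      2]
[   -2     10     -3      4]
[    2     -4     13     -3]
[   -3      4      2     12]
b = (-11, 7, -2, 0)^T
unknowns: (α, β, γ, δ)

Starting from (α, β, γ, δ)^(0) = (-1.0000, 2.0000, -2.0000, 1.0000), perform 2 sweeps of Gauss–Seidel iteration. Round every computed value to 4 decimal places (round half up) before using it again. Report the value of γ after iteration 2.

Iteration 1:
  α = (-11 - (-2)·2.0000 - (-4)·-2.0000 - (2)·1.0000) / (11) = -1.5455
  β = (7 - (-2)·-1.5455 - (-3)·-2.0000 - (4)·1.0000) / (10) = -0.6091
  γ = (-2 - (2)·-1.5455 - (-4)·-0.6091 - (-3)·1.0000) / (13) = 0.1273
  δ = (0 - (-3)·-1.5455 - (4)·-0.6091 - (2)·0.1273) / (12) = -0.2046
Iteration 2:
  α = (-11 - (-2)·-0.6091 - (-4)·0.1273 - (2)·-0.2046) / (11) = -1.0273
  β = (7 - (-2)·-1.0273 - (-3)·0.1273 - (4)·-0.2046) / (10) = 0.6146
  γ = (-2 - (2)·-1.0273 - (-4)·0.6146 - (-3)·-0.2046) / (13) = 0.1461
  δ = (0 - (-3)·-1.0273 - (4)·0.6146 - (2)·0.1461) / (12) = -0.4860

0.1461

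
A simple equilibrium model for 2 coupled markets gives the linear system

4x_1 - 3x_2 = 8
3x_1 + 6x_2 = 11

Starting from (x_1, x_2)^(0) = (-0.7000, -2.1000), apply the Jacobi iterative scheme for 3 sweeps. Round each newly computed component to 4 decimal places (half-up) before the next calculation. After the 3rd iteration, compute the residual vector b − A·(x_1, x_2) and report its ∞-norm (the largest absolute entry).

Iteration 1:
  x_1 = (8 - (-3)·-2.1000) / (4) = 0.4250
  x_2 = (11 - (3)·-0.7000) / (6) = 2.1833
Iteration 2:
  x_1 = (8 - (-3)·2.1833) / (4) = 3.6375
  x_2 = (11 - (3)·0.4250) / (6) = 1.6208
Iteration 3:
  x_1 = (8 - (-3)·1.6208) / (4) = 3.2156
  x_2 = (11 - (3)·3.6375) / (6) = 0.0146
Residual b − A·x = (-4.8186, 1.2656); ∞-norm = 4.8186

4.8186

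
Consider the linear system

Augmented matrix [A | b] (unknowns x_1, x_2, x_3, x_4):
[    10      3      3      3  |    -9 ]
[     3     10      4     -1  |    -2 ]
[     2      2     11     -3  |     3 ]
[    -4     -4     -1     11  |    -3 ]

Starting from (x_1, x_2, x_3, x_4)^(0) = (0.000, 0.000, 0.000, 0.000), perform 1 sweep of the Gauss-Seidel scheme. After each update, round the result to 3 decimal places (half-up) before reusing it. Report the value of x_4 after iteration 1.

-0.536

Iteration 1:
  x_1 = (-9 - (3)·0.000 - (3)·0.000 - (3)·0.000) / (10) = -0.900
  x_2 = (-2 - (3)·-0.900 - (4)·0.000 - (-1)·0.000) / (10) = 0.070
  x_3 = (3 - (2)·-0.900 - (2)·0.070 - (-3)·0.000) / (11) = 0.424
  x_4 = (-3 - (-4)·-0.900 - (-4)·0.070 - (-1)·0.424) / (11) = -0.536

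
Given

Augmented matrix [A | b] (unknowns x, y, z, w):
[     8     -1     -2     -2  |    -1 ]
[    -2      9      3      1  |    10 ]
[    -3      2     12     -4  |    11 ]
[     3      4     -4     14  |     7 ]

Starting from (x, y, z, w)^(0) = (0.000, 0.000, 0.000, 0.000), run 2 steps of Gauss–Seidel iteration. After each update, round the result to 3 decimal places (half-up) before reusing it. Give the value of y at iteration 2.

Iteration 1:
  x = (-1 - (-1)·0.000 - (-2)·0.000 - (-2)·0.000) / (8) = -0.125
  y = (10 - (-2)·-0.125 - (3)·0.000 - (1)·0.000) / (9) = 1.083
  z = (11 - (-3)·-0.125 - (2)·1.083 - (-4)·0.000) / (12) = 0.705
  w = (7 - (3)·-0.125 - (4)·1.083 - (-4)·0.705) / (14) = 0.419
Iteration 2:
  x = (-1 - (-1)·1.083 - (-2)·0.705 - (-2)·0.419) / (8) = 0.291
  y = (10 - (-2)·0.291 - (3)·0.705 - (1)·0.419) / (9) = 0.894
  z = (11 - (-3)·0.291 - (2)·0.894 - (-4)·0.419) / (12) = 0.980
  w = (7 - (3)·0.291 - (4)·0.894 - (-4)·0.980) / (14) = 0.462

0.894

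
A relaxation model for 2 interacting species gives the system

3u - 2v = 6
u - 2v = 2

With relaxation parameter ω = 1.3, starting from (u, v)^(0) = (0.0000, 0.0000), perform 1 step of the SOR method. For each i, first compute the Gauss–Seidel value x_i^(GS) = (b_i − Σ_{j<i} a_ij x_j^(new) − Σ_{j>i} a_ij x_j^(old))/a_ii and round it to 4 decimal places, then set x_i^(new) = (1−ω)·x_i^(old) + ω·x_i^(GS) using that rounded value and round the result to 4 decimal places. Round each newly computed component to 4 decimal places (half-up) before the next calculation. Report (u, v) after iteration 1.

Iteration 1:
  u: GS value = (6 - (-2)·0.0000) / (3) = 2.0000;  u ← (1−ω)·0.0000 + ω·2.0000 = 2.6000
  v: GS value = (2 - (1)·2.6000) / (-2) = 0.3000;  v ← (1−ω)·0.0000 + ω·0.3000 = 0.3900

(2.6000, 0.3900)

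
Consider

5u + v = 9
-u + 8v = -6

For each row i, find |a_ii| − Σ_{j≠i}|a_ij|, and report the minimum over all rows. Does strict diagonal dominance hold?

4

row 1: |5| − (1) = 4
row 2: |8| − (1) = 7
minimum over rows = 4 → strictly diagonally dominant (convergence guaranteed)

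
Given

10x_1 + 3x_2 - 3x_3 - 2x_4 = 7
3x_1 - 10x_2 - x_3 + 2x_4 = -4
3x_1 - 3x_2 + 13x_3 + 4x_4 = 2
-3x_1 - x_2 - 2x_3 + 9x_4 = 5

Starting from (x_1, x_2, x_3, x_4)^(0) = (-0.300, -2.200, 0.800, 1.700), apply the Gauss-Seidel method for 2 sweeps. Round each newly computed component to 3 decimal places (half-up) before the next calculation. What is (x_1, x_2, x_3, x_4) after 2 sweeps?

Iteration 1:
  x_1 = (7 - (3)·-2.200 - (-3)·0.800 - (-2)·1.700) / (10) = 1.940
  x_2 = (-4 - (3)·1.940 - (-1)·0.800 - (2)·1.700) / (-10) = 1.242
  x_3 = (2 - (3)·1.940 - (-3)·1.242 - (4)·1.700) / (13) = -0.530
  x_4 = (5 - (-3)·1.940 - (-1)·1.242 - (-2)·-0.530) / (9) = 1.222
Iteration 2:
  x_1 = (7 - (3)·1.242 - (-3)·-0.530 - (-2)·1.222) / (10) = 0.413
  x_2 = (-4 - (3)·0.413 - (-1)·-0.530 - (2)·1.222) / (-10) = 0.821
  x_3 = (2 - (3)·0.413 - (-3)·0.821 - (4)·1.222) / (13) = -0.128
  x_4 = (5 - (-3)·0.413 - (-1)·0.821 - (-2)·-0.128) / (9) = 0.756

(0.413, 0.821, -0.128, 0.756)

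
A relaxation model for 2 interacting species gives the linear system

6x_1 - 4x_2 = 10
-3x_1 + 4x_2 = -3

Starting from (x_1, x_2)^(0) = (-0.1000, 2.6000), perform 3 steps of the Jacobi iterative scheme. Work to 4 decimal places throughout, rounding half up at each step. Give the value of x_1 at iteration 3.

2.8667

Iteration 1:
  x_1 = (10 - (-4)·2.6000) / (6) = 3.4000
  x_2 = (-3 - (-3)·-0.1000) / (4) = -0.8250
Iteration 2:
  x_1 = (10 - (-4)·-0.8250) / (6) = 1.1167
  x_2 = (-3 - (-3)·3.4000) / (4) = 1.8000
Iteration 3:
  x_1 = (10 - (-4)·1.8000) / (6) = 2.8667
  x_2 = (-3 - (-3)·1.1167) / (4) = 0.0875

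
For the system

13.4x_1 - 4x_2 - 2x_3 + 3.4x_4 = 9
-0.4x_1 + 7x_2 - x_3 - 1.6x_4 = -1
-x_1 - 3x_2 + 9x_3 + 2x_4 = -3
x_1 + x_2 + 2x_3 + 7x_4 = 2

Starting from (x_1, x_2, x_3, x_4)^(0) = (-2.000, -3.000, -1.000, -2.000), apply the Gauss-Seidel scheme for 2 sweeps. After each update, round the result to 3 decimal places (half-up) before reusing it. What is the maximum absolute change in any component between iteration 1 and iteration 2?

0.687

Iteration 1:
  x_1 = (9 - (-4)·-3.000 - (-2)·-1.000 - (3.4)·-2.000) / (13.4) = 0.134
  x_2 = (-1 - (-0.4)·0.134 - (-1)·-1.000 - (-1.6)·-2.000) / (7) = -0.735
  x_3 = (-3 - (-1)·0.134 - (-3)·-0.735 - (2)·-2.000) / (9) = -0.119
  x_4 = (2 - (1)·0.134 - (1)·-0.735 - (2)·-0.119) / (7) = 0.406
Iteration 2:
  x_1 = (9 - (-4)·-0.735 - (-2)·-0.119 - (3.4)·0.406) / (13.4) = 0.331
  x_2 = (-1 - (-0.4)·0.331 - (-1)·-0.119 - (-1.6)·0.406) / (7) = -0.048
  x_3 = (-3 - (-1)·0.331 - (-3)·-0.048 - (2)·0.406) / (9) = -0.403
  x_4 = (2 - (1)·0.331 - (1)·-0.048 - (2)·-0.403) / (7) = 0.360
Change: (0.197, 0.687, -0.284, -0.046) → max |·| = 0.687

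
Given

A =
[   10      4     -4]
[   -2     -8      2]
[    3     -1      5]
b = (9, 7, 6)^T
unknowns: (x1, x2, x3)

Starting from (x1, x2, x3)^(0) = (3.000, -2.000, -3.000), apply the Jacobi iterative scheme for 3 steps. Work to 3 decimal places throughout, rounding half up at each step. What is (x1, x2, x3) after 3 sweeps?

Iteration 1:
  x1 = (9 - (4)·-2.000 - (-4)·-3.000) / (10) = 0.500
  x2 = (7 - (-2)·3.000 - (2)·-3.000) / (-8) = -2.375
  x3 = (6 - (3)·3.000 - (-1)·-2.000) / (5) = -1.000
Iteration 2:
  x1 = (9 - (4)·-2.375 - (-4)·-1.000) / (10) = 1.450
  x2 = (7 - (-2)·0.500 - (2)·-1.000) / (-8) = -1.250
  x3 = (6 - (3)·0.500 - (-1)·-2.375) / (5) = 0.425
Iteration 3:
  x1 = (9 - (4)·-1.250 - (-4)·0.425) / (10) = 1.570
  x2 = (7 - (-2)·1.450 - (2)·0.425) / (-8) = -1.131
  x3 = (6 - (3)·1.450 - (-1)·-1.250) / (5) = 0.080

(1.570, -1.131, 0.080)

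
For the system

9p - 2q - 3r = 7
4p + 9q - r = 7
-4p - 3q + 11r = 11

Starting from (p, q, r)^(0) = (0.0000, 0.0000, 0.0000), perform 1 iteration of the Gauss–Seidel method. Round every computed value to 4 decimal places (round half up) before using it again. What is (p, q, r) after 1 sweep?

Iteration 1:
  p = (7 - (-2)·0.0000 - (-3)·0.0000) / (9) = 0.7778
  q = (7 - (4)·0.7778 - (-1)·0.0000) / (9) = 0.4321
  r = (11 - (-4)·0.7778 - (-3)·0.4321) / (11) = 1.4007

(0.7778, 0.4321, 1.4007)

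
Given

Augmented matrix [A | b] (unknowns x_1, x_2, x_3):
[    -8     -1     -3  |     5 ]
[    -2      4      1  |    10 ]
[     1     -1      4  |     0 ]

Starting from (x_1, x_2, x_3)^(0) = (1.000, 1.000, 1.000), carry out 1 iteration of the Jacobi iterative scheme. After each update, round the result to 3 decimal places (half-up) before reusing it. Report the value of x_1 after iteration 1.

-1.125

Iteration 1:
  x_1 = (5 - (-1)·1.000 - (-3)·1.000) / (-8) = -1.125
  x_2 = (10 - (-2)·1.000 - (1)·1.000) / (4) = 2.750
  x_3 = (0 - (1)·1.000 - (-1)·1.000) / (4) = 0.000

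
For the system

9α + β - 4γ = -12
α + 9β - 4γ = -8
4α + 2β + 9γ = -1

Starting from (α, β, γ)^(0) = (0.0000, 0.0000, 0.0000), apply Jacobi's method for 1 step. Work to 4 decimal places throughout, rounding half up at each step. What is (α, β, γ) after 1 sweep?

Iteration 1:
  α = (-12 - (1)·0.0000 - (-4)·0.0000) / (9) = -1.3333
  β = (-8 - (1)·0.0000 - (-4)·0.0000) / (9) = -0.8889
  γ = (-1 - (4)·0.0000 - (2)·0.0000) / (9) = -0.1111

(-1.3333, -0.8889, -0.1111)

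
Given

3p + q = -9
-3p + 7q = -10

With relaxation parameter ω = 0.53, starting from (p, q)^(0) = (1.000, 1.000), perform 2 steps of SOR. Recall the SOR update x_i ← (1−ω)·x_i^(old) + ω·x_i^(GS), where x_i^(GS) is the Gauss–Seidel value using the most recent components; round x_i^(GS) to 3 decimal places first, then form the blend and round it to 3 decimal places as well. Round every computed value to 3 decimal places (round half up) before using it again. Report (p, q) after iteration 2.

(-2.096, -1.507)

Iteration 1:
  p: GS value = (-9 - (1)·1.000) / (3) = -3.333;  p ← (1−ω)·1.000 + ω·-3.333 = -1.296
  q: GS value = (-10 - (-3)·-1.296) / (7) = -1.984;  q ← (1−ω)·1.000 + ω·-1.984 = -0.582
Iteration 2:
  p: GS value = (-9 - (1)·-0.582) / (3) = -2.806;  p ← (1−ω)·-1.296 + ω·-2.806 = -2.096
  q: GS value = (-10 - (-3)·-2.096) / (7) = -2.327;  q ← (1−ω)·-0.582 + ω·-2.327 = -1.507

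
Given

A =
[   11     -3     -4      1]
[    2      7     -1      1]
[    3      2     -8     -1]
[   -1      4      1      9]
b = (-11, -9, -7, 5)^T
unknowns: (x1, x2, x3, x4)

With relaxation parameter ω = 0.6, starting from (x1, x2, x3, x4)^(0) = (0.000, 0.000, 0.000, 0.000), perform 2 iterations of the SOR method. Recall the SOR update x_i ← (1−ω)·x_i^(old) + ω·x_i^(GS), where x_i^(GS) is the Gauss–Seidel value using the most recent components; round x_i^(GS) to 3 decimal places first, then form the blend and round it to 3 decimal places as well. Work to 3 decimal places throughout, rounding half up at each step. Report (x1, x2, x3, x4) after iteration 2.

Iteration 1:
  x1: GS value = (-11 - (-3)·0.000 - (-4)·0.000 - (1)·0.000) / (11) = -1.000;  x1 ← (1−ω)·0.000 + ω·-1.000 = -0.600
  x2: GS value = (-9 - (2)·-0.600 - (-1)·0.000 - (1)·0.000) / (7) = -1.114;  x2 ← (1−ω)·0.000 + ω·-1.114 = -0.668
  x3: GS value = (-7 - (3)·-0.600 - (2)·-0.668 - (-1)·0.000) / (-8) = 0.483;  x3 ← (1−ω)·0.000 + ω·0.483 = 0.290
  x4: GS value = (5 - (-1)·-0.600 - (4)·-0.668 - (1)·0.290) / (9) = 0.754;  x4 ← (1−ω)·0.000 + ω·0.754 = 0.452
Iteration 2:
  x1: GS value = (-11 - (-3)·-0.668 - (-4)·0.290 - (1)·0.452) / (11) = -1.118;  x1 ← (1−ω)·-0.600 + ω·-1.118 = -0.911
  x2: GS value = (-9 - (2)·-0.911 - (-1)·0.290 - (1)·0.452) / (7) = -1.049;  x2 ← (1−ω)·-0.668 + ω·-1.049 = -0.897
  x3: GS value = (-7 - (3)·-0.911 - (2)·-0.897 - (-1)·0.452) / (-8) = 0.253;  x3 ← (1−ω)·0.290 + ω·0.253 = 0.268
  x4: GS value = (5 - (-1)·-0.911 - (4)·-0.897 - (1)·0.268) / (9) = 0.823;  x4 ← (1−ω)·0.452 + ω·0.823 = 0.675

(-0.911, -0.897, 0.268, 0.675)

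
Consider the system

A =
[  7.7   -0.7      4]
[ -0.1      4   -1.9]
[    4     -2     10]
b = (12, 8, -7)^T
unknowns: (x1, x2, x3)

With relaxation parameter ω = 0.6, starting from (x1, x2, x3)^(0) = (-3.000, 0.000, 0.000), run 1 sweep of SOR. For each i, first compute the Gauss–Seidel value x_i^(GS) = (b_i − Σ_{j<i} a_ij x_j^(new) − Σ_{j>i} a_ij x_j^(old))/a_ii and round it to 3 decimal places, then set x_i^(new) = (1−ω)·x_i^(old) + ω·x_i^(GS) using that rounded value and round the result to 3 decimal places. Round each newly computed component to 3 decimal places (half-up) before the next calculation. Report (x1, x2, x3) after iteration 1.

(-0.265, 1.196, -0.213)

Iteration 1:
  x1: GS value = (12 - (-0.7)·0.000 - (4)·0.000) / (7.7) = 1.558;  x1 ← (1−ω)·-3.000 + ω·1.558 = -0.265
  x2: GS value = (8 - (-0.1)·-0.265 - (-1.9)·0.000) / (4) = 1.993;  x2 ← (1−ω)·0.000 + ω·1.993 = 1.196
  x3: GS value = (-7 - (4)·-0.265 - (-2)·1.196) / (10) = -0.355;  x3 ← (1−ω)·0.000 + ω·-0.355 = -0.213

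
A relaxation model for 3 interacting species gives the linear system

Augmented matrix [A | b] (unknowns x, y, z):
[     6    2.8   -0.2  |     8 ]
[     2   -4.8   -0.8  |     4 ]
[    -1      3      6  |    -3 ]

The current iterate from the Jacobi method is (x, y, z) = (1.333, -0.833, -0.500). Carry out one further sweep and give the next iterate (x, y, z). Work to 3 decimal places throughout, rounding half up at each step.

(1.705, -0.195, 0.139)

One sweep:
  x = (8 - (2.8)·-0.833 - (-0.2)·-0.500) / (6) = 1.705
  y = (4 - (2)·1.333 - (-0.8)·-0.500) / (-4.8) = -0.195
  z = (-3 - (-1)·1.333 - (3)·-0.833) / (6) = 0.139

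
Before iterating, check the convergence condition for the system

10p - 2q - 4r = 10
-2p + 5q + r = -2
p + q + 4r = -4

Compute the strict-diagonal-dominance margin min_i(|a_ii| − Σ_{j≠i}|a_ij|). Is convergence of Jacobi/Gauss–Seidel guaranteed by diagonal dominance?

row 1: |10| − (2+4) = 4
row 2: |5| − (2+1) = 2
row 3: |4| − (1+1) = 2
minimum over rows = 2 → strictly diagonally dominant (convergence guaranteed)

2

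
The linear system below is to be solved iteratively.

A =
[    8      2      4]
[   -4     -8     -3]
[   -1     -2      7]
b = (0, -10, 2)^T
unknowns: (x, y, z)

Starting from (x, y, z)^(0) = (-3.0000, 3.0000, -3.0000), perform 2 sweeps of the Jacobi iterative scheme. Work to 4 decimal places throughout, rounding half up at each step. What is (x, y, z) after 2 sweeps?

Iteration 1:
  x = (0 - (2)·3.0000 - (4)·-3.0000) / (8) = 0.7500
  y = (-10 - (-4)·-3.0000 - (-3)·-3.0000) / (-8) = 3.8750
  z = (2 - (-1)·-3.0000 - (-2)·3.0000) / (7) = 0.7143
Iteration 2:
  x = (0 - (2)·3.8750 - (4)·0.7143) / (8) = -1.3259
  y = (-10 - (-4)·0.7500 - (-3)·0.7143) / (-8) = 0.6071
  z = (2 - (-1)·0.7500 - (-2)·3.8750) / (7) = 1.5000

(-1.3259, 0.6071, 1.5000)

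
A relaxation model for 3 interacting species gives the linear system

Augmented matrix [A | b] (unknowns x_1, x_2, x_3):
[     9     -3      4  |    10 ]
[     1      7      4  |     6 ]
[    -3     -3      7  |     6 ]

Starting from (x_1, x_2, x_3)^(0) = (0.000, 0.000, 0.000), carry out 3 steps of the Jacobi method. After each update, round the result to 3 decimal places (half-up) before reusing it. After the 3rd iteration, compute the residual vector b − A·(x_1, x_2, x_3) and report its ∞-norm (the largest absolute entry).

Iteration 1:
  x_1 = (10 - (-3)·0.000 - (4)·0.000) / (9) = 1.111
  x_2 = (6 - (1)·0.000 - (4)·0.000) / (7) = 0.857
  x_3 = (6 - (-3)·0.000 - (-3)·0.000) / (7) = 0.857
Iteration 2:
  x_1 = (10 - (-3)·0.857 - (4)·0.857) / (9) = 1.016
  x_2 = (6 - (1)·1.111 - (4)·0.857) / (7) = 0.209
  x_3 = (6 - (-3)·1.111 - (-3)·0.857) / (7) = 1.701
Iteration 3:
  x_1 = (10 - (-3)·0.209 - (4)·1.701) / (9) = 0.425
  x_2 = (6 - (1)·1.016 - (4)·1.701) / (7) = -0.260
  x_3 = (6 - (-3)·1.016 - (-3)·0.209) / (7) = 1.382
Residual b − A·x = (-0.133, 1.867, -3.179); ∞-norm = 3.179

3.179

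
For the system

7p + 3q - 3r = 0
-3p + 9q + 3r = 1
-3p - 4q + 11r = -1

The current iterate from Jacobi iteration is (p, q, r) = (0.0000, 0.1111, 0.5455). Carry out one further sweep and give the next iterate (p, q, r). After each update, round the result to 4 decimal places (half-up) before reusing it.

One sweep:
  p = (0 - (3)·0.1111 - (-3)·0.5455) / (7) = 0.1862
  q = (1 - (-3)·0.0000 - (3)·0.5455) / (9) = -0.0707
  r = (-1 - (-3)·0.0000 - (-4)·0.1111) / (11) = -0.0505

(0.1862, -0.0707, -0.0505)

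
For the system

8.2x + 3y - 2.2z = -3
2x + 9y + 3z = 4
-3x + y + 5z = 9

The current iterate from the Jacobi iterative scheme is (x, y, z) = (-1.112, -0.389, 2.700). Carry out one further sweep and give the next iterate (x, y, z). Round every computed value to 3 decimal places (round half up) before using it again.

(0.501, -0.208, 1.211)

One sweep:
  x = (-3 - (3)·-0.389 - (-2.2)·2.700) / (8.2) = 0.501
  y = (4 - (2)·-1.112 - (3)·2.700) / (9) = -0.208
  z = (9 - (-3)·-1.112 - (1)·-0.389) / (5) = 1.211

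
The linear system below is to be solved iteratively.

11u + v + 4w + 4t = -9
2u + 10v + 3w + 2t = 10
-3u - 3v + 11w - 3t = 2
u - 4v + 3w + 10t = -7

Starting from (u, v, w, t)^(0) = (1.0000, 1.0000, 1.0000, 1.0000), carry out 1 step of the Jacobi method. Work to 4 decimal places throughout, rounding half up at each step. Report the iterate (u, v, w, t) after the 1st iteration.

Iteration 1:
  u = (-9 - (1)·1.0000 - (4)·1.0000 - (4)·1.0000) / (11) = -1.6364
  v = (10 - (2)·1.0000 - (3)·1.0000 - (2)·1.0000) / (10) = 0.3000
  w = (2 - (-3)·1.0000 - (-3)·1.0000 - (-3)·1.0000) / (11) = 1.0000
  t = (-7 - (1)·1.0000 - (-4)·1.0000 - (3)·1.0000) / (10) = -0.7000

(-1.6364, 0.3000, 1.0000, -0.7000)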